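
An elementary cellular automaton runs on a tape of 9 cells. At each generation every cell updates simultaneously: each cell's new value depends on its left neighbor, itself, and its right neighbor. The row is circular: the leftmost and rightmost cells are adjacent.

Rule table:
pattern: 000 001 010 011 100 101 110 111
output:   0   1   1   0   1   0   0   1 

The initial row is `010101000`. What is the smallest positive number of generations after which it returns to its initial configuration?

7

generation 1: 110101100
generation 2: 000100011
generation 3: 101110100
generation 4: 100100111
generation 5: 011111011
generation 6: 001110000
generation 7: 010101000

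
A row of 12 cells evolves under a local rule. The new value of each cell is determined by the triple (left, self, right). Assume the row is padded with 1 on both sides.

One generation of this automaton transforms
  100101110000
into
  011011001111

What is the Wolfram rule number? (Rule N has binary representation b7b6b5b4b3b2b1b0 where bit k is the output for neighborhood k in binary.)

position 6: 111 → 0  (bit 7 = 0)
position 0: 110 → 0  (bit 6 = 0)
position 4: 101 → 1  (bit 5 = 1)
position 1: 100 → 1  (bit 4 = 1)
position 5: 011 → 1  (bit 3 = 1)
position 3: 010 → 0  (bit 2 = 0)
position 2: 001 → 1  (bit 1 = 1)
position 9: 000 → 1  (bit 0 = 1)
bits b7..b0 = 00111011 = 59

59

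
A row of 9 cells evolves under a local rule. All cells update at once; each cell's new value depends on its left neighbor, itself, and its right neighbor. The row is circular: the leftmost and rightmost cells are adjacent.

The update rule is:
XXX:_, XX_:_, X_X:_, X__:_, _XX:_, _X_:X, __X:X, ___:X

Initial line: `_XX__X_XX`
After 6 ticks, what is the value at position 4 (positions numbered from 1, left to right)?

____XX___
XXXX___XX
_____XX__
XXXXX___X
______XX_
XXXXXX___
position 4 holds X

X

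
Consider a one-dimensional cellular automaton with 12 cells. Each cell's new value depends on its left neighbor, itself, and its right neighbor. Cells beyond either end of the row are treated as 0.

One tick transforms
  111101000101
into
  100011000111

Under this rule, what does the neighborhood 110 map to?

0

At position 3 the neighborhood is 110; the next row has 0 there.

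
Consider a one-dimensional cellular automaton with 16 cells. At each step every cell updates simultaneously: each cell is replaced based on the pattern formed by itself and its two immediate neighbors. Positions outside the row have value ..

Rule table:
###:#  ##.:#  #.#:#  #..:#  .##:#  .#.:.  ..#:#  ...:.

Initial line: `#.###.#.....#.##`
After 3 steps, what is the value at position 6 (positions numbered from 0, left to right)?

step 1: .#####.#...#.###
step 2: #######.#.#.####
step 3: ########.#.#####
position 6 holds #

#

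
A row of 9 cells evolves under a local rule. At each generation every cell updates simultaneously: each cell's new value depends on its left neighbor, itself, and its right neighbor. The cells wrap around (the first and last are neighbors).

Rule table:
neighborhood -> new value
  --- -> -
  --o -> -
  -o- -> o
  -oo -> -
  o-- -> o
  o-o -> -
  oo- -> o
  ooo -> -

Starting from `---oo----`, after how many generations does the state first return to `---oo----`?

9

----oo---
-----oo--
------oo-
-------oo
o-------o
oo-------
-oo------
--oo-----
---oo----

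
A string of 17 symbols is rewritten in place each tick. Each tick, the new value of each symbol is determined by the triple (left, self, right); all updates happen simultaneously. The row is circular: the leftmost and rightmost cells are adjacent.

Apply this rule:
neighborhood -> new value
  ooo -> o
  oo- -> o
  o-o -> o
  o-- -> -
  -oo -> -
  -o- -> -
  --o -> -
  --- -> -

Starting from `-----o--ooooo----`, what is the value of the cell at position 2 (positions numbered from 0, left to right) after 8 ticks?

tick 1: ---------oooo----
tick 2: ----------ooo----
tick 3: -----------oo----
tick 4: ------------o----
tick 5: -----------------
tick 6: -----------------  (fixed point — unchanged through tick 8)
position 2 holds -

-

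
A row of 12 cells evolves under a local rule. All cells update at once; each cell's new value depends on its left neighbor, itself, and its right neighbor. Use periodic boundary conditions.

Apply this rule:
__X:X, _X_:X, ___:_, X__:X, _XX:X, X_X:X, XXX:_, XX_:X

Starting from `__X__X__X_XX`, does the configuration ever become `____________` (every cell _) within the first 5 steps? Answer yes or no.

yes

XXXXXXXXXXXX
____________
all cells are _ at step 2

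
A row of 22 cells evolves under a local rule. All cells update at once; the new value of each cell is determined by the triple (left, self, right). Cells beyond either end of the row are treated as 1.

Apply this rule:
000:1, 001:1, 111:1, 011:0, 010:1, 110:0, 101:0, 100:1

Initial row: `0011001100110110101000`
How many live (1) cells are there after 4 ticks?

1100110011000000101111
1011001100111111100111
0000110011011111011011
1111001100001110000001
count of 1: 10

10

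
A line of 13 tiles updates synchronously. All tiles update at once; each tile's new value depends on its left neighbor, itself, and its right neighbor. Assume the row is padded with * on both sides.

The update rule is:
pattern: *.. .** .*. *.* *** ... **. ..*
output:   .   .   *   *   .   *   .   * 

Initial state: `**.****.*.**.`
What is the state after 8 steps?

.**.**.***...

step 1: ..*....***..*
step 2: .**.***....*.
step 3: *..*....*****
step 4: ..**.***.....
step 5: .*..*....****
step 6: **.**.***....
step 7: ..*..*....***
step 8: .**.**.***...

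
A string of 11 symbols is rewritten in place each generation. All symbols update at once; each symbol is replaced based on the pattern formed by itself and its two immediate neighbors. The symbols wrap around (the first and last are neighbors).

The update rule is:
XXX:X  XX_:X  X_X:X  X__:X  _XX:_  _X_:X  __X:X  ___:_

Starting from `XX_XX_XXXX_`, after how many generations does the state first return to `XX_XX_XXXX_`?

11

_XX_XX_XXXX
X_XX_XX_XXX
XX_XX_XX_XX
XXX_XX_XX_X
XXXX_XX_XX_
_XXXX_XX_XX
X_XXXX_XX_X
XX_XXXX_XX_
_XX_XXXX_XX
X_XX_XXXX_X
XX_XX_XXXX_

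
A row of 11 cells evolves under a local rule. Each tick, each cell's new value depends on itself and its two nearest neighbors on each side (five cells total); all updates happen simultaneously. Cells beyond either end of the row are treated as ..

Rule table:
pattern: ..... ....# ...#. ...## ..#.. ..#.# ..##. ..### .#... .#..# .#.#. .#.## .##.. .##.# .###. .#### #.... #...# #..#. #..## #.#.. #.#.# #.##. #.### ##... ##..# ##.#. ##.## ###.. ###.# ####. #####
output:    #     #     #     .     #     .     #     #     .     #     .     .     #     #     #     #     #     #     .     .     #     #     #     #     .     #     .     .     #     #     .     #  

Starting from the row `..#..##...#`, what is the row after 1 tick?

####.##.###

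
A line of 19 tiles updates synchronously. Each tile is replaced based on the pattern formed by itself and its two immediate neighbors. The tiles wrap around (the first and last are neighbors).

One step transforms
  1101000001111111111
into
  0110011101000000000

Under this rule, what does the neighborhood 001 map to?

At position 8 the neighborhood is 001; the next row has 0 there.

0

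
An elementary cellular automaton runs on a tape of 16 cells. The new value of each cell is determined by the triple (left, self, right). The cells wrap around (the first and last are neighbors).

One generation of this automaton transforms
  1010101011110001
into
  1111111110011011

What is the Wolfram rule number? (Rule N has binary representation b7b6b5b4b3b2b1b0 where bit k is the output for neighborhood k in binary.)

position 9: 111 → 0  (bit 7 = 0)
position 0: 110 → 1  (bit 6 = 1)
position 1: 101 → 1  (bit 5 = 1)
position 12: 100 → 1  (bit 4 = 1)
position 8: 011 → 1  (bit 3 = 1)
position 2: 010 → 1  (bit 2 = 1)
position 14: 001 → 1  (bit 1 = 1)
position 13: 000 → 0  (bit 0 = 0)
bits b7..b0 = 01111110 = 126

126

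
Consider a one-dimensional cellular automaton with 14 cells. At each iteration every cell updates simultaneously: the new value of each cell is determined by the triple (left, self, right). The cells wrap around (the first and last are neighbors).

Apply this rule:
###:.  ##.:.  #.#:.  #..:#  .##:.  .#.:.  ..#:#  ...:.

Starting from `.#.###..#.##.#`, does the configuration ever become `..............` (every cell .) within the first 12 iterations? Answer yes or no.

iteration 1: ......##......
iteration 2: .....#..#.....
iteration 3: ....#.##.#....
iteration 4: ...#......#...
iteration 5: ..#.#....#.#..
iteration 6: .#...#..#...#.
iteration 7: #.#.#.##.#.#.#
iteration 8: ..............
all cells are . at iteration 8

yes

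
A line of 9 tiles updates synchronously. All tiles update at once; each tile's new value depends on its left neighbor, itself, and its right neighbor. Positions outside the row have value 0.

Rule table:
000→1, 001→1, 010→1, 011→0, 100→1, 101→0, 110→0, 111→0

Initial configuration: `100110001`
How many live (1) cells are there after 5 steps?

7

111001111
000110000
111001111  (repeats step 1; period 2)
step 5: 111001111
count of 1: 7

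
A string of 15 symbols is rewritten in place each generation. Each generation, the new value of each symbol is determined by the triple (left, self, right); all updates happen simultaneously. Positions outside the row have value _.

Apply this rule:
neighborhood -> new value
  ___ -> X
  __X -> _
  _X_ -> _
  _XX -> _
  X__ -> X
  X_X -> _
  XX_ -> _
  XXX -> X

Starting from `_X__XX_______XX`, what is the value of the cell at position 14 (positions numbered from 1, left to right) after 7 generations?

_

__X___XXXXXX___
X__XX__XXXX_XXX
_X___X__XX___X_
__XX__X___XX__X
X___X__XX___X__
_XX__X___XX__XX
___X__XX___X___
position 14 holds _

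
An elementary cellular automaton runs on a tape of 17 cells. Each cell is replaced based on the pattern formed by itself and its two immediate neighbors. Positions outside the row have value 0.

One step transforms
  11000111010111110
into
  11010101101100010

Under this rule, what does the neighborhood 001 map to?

0

At position 4 the neighborhood is 001; the next row has 0 there.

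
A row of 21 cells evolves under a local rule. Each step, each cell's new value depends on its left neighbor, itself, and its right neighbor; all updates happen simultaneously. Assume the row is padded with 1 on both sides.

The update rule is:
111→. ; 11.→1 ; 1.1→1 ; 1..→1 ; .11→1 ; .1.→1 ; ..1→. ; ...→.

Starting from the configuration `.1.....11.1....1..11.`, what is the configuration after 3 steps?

1.111..11..111.1..11.

111....11111...11.111
..11...1...11..1111..
1.111..11..111.1..11.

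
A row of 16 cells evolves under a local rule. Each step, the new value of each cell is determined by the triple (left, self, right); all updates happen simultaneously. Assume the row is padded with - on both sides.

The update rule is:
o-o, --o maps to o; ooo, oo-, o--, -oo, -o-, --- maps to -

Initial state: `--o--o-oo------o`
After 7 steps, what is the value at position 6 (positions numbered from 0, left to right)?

-o--o-o-------o-
o--o-o-------o--
--o-o-------o---
-o-o-------o----
o-o-------o-----
-o-------o------
o-------o-------
position 6 holds -

-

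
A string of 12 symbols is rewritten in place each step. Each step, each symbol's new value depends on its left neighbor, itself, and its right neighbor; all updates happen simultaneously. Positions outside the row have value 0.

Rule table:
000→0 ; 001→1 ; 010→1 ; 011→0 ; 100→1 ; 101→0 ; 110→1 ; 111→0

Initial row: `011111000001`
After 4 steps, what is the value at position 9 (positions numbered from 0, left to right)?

1

step 1: 100001100011
step 2: 110010110101
step 3: 011110010101
step 4: 100011110101
position 9 holds 1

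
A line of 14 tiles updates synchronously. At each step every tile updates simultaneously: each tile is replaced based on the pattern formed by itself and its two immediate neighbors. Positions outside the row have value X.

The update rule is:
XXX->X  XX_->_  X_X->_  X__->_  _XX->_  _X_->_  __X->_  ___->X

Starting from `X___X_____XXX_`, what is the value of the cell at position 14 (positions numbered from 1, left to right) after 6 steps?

__X___XXX__X__
____X__X______
_XX______XXXX_
____XXXX__XX__
_XX__XX_______
________XXXXX_
position 14 holds _

_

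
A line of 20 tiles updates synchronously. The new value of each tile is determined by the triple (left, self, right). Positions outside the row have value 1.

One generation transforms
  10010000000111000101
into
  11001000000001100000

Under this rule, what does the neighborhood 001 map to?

0

At position 2 the neighborhood is 001; the next row has 0 there.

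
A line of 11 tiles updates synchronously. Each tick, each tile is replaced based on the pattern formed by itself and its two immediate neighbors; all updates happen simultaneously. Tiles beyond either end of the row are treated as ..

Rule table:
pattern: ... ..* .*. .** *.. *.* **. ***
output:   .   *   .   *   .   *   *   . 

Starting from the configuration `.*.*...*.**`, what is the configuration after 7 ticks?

*.*...*.***
.*...*.**.*
*...*.****.
...*.**..*.
..*.***.*..
.*.**.**...
*.******...

*.******...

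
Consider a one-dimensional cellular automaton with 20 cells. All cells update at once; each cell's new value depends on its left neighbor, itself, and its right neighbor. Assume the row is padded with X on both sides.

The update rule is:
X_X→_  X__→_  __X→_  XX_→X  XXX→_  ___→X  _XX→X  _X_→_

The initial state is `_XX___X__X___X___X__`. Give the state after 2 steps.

_XX_X______X___X____
_XX___XXXX___X___XX_

_XX___XXXX___X___XX_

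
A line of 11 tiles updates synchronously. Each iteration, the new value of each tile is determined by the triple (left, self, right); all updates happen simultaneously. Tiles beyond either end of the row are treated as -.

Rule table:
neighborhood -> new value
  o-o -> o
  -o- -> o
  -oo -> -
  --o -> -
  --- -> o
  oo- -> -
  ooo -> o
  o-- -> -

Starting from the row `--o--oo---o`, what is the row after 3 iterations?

-o-o-o-o-o-

o-o-----o-o
ooo-ooo-ooo
-o-o-o-o-o-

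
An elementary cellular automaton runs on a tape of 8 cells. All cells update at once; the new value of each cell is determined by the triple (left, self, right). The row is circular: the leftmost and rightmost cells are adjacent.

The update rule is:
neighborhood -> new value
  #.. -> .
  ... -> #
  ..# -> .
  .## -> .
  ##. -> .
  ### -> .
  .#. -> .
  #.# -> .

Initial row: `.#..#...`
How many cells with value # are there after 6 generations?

4

......##
.####...
......##  (repeats generation 1; period 2)
generation 6: .####...
count of #: 4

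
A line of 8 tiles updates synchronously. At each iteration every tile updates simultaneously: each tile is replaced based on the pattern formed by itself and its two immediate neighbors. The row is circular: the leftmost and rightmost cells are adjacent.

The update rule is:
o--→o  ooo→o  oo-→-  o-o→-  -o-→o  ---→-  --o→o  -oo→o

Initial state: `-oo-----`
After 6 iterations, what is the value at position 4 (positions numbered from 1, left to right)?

oo-o----
o--oo--o
-ooo-ooo
-oo--oo-
oo-ooo-o
o--oo--o
position 4 holds o

o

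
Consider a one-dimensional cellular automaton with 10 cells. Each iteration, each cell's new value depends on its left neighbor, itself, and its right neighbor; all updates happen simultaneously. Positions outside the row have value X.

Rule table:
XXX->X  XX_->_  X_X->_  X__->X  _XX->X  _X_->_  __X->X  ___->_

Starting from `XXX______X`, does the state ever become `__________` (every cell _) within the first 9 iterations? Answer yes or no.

no

XX_X____XX
X___X__XXX
_X_X_XXXXX
_____XXXXX
X___XXXXXX
_X_XXXXXXX
___XXXXXXX
X_XXXXXXXX
__XXXXXXXX
iteration 9 is __XXXXXXXX, still not uniform _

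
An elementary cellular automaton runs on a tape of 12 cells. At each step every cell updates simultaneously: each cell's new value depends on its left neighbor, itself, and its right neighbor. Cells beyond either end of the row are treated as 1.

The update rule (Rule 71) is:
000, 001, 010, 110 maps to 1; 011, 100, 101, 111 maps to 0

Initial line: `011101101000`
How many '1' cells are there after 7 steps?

000100101011
011101101000  (repeats step 0; period 2)
step 7: 000100101011
count of 1: 5

5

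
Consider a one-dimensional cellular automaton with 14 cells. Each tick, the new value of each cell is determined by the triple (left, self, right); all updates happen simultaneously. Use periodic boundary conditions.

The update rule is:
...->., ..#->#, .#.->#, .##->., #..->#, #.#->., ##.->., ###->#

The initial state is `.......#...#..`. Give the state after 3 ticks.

#...##.##.##.#

......###.###.
.....#.#...#.#
#...##.##.##.#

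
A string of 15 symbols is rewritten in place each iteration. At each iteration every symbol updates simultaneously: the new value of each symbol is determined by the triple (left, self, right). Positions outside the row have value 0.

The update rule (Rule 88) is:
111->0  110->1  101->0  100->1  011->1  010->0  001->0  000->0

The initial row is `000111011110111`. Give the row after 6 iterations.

000000000000100

000101010010101
000000001000000
000000000100000
000000000010000
000000000001000
000000000000100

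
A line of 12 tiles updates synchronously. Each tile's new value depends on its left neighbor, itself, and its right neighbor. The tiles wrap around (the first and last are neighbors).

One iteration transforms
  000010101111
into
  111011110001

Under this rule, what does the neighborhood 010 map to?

At position 4 the neighborhood is 010; the next row has 1 there.

1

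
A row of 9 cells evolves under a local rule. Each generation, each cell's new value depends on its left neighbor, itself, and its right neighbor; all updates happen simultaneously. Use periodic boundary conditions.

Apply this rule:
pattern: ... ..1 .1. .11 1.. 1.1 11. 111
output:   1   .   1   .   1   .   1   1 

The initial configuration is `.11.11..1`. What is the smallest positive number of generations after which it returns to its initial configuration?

generation 1: ..1..11.1
generation 2: 1.11..1.1
generation 3: 1..11.1..
generation 4: 11..1.11.
generation 5: .11.1..1.
generation 6: ..1.11.11
generation 7: 1.1..1..1
generation 8: 1.11.11..
generation 9: 1..1..11.
generation 10: 11.11..1.
generation 11: .1..11.1.
generation 12: .11..1.11
generation 13: ..11.1..1
generation 14: 1..1.11.1
generation 15: 11.1..1..
generation 16: .1.11.11.
generation 17: .1..1..11
generation 18: .11.11..1

18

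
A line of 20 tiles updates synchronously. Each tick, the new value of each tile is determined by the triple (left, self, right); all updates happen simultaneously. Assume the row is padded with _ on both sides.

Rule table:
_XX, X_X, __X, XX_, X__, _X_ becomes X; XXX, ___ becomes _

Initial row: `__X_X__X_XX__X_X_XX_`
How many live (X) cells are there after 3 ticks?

5

_XXXXXXXXXXXXXXXXXXX
XX_________________X
XXX_______________XX
count of X: 5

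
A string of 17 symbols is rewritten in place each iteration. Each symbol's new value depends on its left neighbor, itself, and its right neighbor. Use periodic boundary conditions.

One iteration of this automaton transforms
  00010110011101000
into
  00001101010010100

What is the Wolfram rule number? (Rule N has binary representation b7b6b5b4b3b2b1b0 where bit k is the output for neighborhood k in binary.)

position 10: 111 → 0  (bit 7 = 0)
position 6: 110 → 0  (bit 6 = 0)
position 4: 101 → 1  (bit 5 = 1)
position 7: 100 → 1  (bit 4 = 1)
position 5: 011 → 1  (bit 3 = 1)
position 3: 010 → 0  (bit 2 = 0)
position 2: 001 → 0  (bit 1 = 0)
position 0: 000 → 0  (bit 0 = 0)
bits b7..b0 = 00111000 = 56

56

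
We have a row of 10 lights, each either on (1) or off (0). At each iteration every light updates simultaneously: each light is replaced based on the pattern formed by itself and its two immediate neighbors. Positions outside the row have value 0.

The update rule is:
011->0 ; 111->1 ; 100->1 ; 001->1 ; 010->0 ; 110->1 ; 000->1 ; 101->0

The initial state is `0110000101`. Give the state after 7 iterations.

iteration 1: 1011111000
iteration 2: 0001111111
iteration 3: 1110111111
iteration 4: 0110011111
iteration 5: 1011101111
iteration 6: 0001100111
iteration 7: 1110111011

1110111011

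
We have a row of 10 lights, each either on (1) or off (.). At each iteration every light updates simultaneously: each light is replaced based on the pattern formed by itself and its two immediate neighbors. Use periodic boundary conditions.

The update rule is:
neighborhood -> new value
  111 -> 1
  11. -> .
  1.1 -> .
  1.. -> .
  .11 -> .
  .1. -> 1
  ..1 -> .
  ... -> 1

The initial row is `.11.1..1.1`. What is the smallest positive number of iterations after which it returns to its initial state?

2

iteration 1: ....1..1.1
iteration 2: .11.1..1.1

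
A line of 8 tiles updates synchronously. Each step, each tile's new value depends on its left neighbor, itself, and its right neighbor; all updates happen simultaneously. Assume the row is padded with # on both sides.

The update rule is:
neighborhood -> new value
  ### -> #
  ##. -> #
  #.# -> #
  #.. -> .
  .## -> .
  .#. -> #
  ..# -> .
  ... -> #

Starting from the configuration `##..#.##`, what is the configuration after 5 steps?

##..##.#
##...##.
##.#..##
####...#
####.#..

####.#..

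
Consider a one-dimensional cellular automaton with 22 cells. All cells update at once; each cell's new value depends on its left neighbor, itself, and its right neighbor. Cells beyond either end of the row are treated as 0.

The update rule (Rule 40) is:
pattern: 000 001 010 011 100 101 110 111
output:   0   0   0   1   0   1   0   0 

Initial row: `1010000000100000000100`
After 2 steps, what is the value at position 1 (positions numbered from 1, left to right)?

0100000000000000000000
0000000000000000000000
position 1 holds 0

0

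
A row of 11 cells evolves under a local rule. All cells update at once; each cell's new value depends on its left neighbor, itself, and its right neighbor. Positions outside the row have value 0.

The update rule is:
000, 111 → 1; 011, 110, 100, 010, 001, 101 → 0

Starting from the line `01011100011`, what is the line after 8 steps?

00001001000
11100000011
01001111000
00000110011
11110000000
01100111111
00000011110
11111001100

11111001100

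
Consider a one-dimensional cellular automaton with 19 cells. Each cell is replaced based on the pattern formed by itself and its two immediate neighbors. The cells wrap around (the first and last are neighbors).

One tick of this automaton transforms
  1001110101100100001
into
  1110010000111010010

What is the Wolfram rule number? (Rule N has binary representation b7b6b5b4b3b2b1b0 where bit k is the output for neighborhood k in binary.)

82

position 4: 111 → 0  (bit 7 = 0)
position 0: 110 → 1  (bit 6 = 1)
position 6: 101 → 0  (bit 5 = 0)
position 1: 100 → 1  (bit 4 = 1)
position 3: 011 → 0  (bit 3 = 0)
position 7: 010 → 0  (bit 2 = 0)
position 2: 001 → 1  (bit 1 = 1)
position 15: 000 → 0  (bit 0 = 0)
bits b7..b0 = 01010010 = 82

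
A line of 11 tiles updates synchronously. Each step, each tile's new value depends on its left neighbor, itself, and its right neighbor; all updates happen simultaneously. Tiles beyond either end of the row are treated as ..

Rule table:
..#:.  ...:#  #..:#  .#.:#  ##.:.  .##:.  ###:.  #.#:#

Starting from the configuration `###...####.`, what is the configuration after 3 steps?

..##.....##

...##.....#
##...####.#
..##.....##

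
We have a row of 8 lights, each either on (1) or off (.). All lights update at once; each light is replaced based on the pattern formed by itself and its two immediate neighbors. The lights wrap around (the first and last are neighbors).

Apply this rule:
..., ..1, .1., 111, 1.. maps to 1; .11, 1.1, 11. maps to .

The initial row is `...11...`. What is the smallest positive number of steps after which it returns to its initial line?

6

111..111
11.11.11
1......1
.111111.
1.1111.1
...11...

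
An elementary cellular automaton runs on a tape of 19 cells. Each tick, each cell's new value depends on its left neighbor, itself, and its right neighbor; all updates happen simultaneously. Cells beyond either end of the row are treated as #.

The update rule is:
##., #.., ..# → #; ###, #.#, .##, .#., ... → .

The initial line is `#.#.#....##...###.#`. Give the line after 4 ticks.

#....#..#.##.#..#..
##..#.##...#..##.##
.###...##.#.##.#...
...##.#.#....#..#.#

...##.#.#....#..#.#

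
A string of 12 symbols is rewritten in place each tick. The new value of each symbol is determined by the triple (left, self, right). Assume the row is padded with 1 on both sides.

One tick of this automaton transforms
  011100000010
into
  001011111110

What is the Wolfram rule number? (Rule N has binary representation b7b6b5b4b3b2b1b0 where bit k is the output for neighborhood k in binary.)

position 2: 111 → 1  (bit 7 = 1)
position 3: 110 → 0  (bit 6 = 0)
position 0: 101 → 0  (bit 5 = 0)
position 4: 100 → 1  (bit 4 = 1)
position 1: 011 → 0  (bit 3 = 0)
position 10: 010 → 1  (bit 2 = 1)
position 9: 001 → 1  (bit 1 = 1)
position 5: 000 → 1  (bit 0 = 1)
bits b7..b0 = 10010111 = 151

151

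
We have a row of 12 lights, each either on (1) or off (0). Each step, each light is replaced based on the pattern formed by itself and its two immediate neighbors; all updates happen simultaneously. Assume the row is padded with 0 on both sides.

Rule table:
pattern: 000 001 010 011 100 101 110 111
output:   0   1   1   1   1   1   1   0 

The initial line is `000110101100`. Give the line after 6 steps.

100001110001

001111111110
011000000011
111100000111
100110001101
111111011111
100001110001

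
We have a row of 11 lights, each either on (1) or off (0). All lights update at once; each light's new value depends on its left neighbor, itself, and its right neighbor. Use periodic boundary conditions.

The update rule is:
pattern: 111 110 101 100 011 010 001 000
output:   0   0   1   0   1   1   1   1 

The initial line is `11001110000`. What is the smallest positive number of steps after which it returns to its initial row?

step 1: 10011000111
step 2: 00110011100
step 3: 11100110001
step 4: 00001100111
step 5: 01111001100
step 6: 11000011001
step 7: 00011110011
step 8: 01110000110
step 9: 11000111100
step 10: 10011100001
step 11: 00110001111
step 12: 01100111000
step 13: 11001100011
step 14: 00011001110
step 15: 11110011000
step 16: 10000110011
step 17: 00111100110
step 18: 11100001100
step 19: 10001111001
step 20: 00111000011
step 21: 01100011110
step 22: 11001110000

22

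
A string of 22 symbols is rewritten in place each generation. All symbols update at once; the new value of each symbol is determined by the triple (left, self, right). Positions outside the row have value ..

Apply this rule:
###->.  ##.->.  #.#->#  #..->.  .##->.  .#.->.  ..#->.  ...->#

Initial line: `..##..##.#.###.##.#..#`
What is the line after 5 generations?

generation 1: #.......#.#...#..#....
generation 2: ..#####..#..#......###
generation 3: #.............####....
generation 4: ..###########......###
generation 5: #.............####....

#.............####....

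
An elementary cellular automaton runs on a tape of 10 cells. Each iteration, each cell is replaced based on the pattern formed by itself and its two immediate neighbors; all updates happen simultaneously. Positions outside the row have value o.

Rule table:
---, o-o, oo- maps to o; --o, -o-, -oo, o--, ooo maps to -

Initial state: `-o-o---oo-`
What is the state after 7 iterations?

o-o--o--oo
oo--------
-o-oooooo-
o-o-----oo
oo--ooo---
-o----o-o-
o--oo--o-o

o--oo--o-o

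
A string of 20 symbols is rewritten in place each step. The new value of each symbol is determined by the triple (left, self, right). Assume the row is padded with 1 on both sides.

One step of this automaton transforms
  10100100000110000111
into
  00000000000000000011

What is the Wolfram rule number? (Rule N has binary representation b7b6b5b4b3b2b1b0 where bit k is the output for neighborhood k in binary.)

128

position 18: 111 → 1  (bit 7 = 1)
position 0: 110 → 0  (bit 6 = 0)
position 1: 101 → 0  (bit 5 = 0)
position 3: 100 → 0  (bit 4 = 0)
position 11: 011 → 0  (bit 3 = 0)
position 2: 010 → 0  (bit 2 = 0)
position 4: 001 → 0  (bit 1 = 0)
position 7: 000 → 0  (bit 0 = 0)
bits b7..b0 = 10000000 = 128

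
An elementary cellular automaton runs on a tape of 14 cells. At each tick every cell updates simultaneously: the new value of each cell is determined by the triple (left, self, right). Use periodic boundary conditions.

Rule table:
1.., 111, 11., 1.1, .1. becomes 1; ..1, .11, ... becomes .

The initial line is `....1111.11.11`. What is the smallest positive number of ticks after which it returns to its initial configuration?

14

1....1111.11.1
11....1111.11.
.11....1111.11
1.11....1111.1
11.11....1111.
.11.11....1111
1.11.11....111
11.11.11....11
111.11.11....1
1111.11.11....
.1111.11.11...
..1111.11.11..
...1111.11.11.
....1111.11.11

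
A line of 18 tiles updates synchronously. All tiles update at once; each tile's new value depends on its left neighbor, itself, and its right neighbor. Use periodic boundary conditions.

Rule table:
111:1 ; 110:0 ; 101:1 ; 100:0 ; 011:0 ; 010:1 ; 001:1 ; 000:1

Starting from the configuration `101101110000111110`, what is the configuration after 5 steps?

110010100111011101
100111101010101010
101011011111111111
011100101111111111
101001110111111110

101001110111111110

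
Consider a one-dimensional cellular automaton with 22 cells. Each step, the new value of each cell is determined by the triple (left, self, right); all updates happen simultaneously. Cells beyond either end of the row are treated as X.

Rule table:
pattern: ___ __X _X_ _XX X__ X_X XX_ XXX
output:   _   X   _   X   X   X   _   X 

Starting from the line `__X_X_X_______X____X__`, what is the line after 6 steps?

XX_X_X_X_____X_X__X_XX
X_X_X_X_X___X_X_XX_XXX
_X_X_X_X_X_X_X_XX_XXXX
X_X_X_X_X_X_X_XX_XXXXX
_X_X_X_X_X_X_XX_XXXXXX
X_X_X_X_X_X_XX_XXXXXXX

X_X_X_X_X_X_XX_XXXXXXX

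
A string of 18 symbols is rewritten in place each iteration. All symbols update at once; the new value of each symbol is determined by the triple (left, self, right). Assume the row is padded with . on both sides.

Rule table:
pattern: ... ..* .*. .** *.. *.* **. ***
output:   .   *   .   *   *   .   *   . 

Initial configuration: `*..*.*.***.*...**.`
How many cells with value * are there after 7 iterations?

11

iteration 1: .**....*.*..*.****
iteration 2: ****..*...**..*..*
iteration 3: *..***.*.*****.**.
iteration 4: .***.*...*...*.***
iteration 5: **.*..*.*.*.*..*.*
iteration 6: **..**.......**...
iteration 7: *******.....****..
count of *: 11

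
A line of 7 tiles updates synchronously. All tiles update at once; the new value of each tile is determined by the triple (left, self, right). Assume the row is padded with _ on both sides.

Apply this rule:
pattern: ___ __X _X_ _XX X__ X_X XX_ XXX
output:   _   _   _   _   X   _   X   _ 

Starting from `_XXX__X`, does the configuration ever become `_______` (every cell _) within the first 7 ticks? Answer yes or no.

yes

___XX__
____XX_
_____XX
______X
_______
all cells are _ at tick 5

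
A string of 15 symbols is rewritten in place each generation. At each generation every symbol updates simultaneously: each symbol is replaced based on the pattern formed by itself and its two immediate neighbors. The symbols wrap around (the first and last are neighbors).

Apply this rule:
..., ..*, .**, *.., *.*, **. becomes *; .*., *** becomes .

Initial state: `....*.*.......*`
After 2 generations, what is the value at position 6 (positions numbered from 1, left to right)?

****.*.*******.
*..**.**.....**
position 6 holds .

.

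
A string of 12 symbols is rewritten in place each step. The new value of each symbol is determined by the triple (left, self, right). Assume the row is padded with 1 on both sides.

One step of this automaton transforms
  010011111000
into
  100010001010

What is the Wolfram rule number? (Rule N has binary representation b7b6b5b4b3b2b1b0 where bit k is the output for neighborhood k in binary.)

position 5: 111 → 0  (bit 7 = 0)
position 8: 110 → 1  (bit 6 = 1)
position 0: 101 → 1  (bit 5 = 1)
position 2: 100 → 0  (bit 4 = 0)
position 4: 011 → 1  (bit 3 = 1)
position 1: 010 → 0  (bit 2 = 0)
position 3: 001 → 0  (bit 1 = 0)
position 10: 000 → 1  (bit 0 = 1)
bits b7..b0 = 01101001 = 105

105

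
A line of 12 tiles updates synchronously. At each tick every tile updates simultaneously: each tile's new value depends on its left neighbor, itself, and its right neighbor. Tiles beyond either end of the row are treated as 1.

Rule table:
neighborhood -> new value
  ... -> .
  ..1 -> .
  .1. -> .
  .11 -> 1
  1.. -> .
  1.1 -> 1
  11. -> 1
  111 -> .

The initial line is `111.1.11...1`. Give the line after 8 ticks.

..11.111...1
..1111.1...1
..1..11....1
.....11....1
.....11....1  (fixed point — unchanged through tick 8)

.....11....1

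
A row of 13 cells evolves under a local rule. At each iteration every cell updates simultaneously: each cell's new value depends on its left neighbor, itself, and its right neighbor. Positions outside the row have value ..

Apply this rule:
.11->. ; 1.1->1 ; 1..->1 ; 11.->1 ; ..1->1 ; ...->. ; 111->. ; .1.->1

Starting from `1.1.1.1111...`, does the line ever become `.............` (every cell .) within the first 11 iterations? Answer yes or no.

no

111111...11..
.....11.1.11.
....1.1111.11
...111...11.1
..1..11.1.111
.1111.1111..1
1...11...1111
11.1.11.1...1
.1111.1111.11
1...11...11.1
11.1.11.1.111
iteration 11 is 11.1.11.1.111, still not uniform .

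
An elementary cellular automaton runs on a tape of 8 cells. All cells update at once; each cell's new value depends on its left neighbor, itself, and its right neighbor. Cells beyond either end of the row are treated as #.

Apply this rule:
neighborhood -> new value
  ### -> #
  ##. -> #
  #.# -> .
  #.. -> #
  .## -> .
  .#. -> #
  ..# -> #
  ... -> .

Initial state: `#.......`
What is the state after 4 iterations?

####..#.

##.....#
###...#.
####.##.
####..#.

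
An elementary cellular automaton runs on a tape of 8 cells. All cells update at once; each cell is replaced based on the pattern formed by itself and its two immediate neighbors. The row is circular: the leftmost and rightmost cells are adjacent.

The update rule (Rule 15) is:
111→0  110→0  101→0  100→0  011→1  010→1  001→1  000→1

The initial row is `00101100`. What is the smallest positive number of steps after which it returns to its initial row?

step 1: 11101001
step 2: 00001011
step 3: 01111010
step 4: 11000010
step 5: 10011110
step 6: 10110000
step 7: 10100111
step 8: 00101100

8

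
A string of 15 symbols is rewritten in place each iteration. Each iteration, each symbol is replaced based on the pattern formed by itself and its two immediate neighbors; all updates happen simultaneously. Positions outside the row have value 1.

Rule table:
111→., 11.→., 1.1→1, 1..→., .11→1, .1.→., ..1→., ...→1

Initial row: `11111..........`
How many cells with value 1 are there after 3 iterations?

9

......11111111.
.1111.1.......1
11...1..11111.1
count of 1: 9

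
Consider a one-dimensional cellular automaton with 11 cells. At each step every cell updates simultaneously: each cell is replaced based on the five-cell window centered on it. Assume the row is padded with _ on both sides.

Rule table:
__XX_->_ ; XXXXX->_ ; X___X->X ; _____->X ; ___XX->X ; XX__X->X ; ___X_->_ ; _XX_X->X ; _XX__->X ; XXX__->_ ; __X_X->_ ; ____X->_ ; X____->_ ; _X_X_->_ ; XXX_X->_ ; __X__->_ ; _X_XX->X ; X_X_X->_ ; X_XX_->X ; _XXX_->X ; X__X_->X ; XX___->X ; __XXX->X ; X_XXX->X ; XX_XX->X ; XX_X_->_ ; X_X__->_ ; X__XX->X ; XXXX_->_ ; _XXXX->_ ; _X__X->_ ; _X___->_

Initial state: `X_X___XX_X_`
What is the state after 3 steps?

step 1: ____XX_X___
step 2: XX_X_X____X
step 3: _X_________

_X_________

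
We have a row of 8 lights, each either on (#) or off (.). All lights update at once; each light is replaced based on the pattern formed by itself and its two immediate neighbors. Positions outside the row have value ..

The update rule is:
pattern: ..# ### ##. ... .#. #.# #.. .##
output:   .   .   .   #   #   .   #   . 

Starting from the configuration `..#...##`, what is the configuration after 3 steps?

####....

#.###...
#....###
####....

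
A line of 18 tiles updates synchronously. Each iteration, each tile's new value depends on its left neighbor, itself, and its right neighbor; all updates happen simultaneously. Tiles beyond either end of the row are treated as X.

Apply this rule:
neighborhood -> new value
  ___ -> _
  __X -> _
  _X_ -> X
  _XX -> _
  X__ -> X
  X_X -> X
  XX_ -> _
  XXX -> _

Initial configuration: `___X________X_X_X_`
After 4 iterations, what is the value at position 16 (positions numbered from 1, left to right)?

_

X__XX_______XXXXXX
_X___X____________
XXX__XX___________
___X___X__________
position 16 holds _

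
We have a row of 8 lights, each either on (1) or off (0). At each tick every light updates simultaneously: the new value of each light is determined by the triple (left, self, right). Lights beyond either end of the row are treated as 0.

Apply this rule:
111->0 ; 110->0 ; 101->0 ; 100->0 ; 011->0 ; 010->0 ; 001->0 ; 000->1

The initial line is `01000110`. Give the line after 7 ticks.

00010000

00010000
11000111
00010000  (repeats tick 1; period 2)
tick 7: 00010000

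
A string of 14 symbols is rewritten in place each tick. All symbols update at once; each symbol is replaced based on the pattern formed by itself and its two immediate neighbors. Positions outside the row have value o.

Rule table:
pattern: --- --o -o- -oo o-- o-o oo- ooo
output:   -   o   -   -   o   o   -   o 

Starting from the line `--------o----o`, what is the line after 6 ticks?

-o-oo-o-o-oo-o

o------o-o--o-
-o----o-o-oo-o
o-o--o-o-o--o-
-o-oo-o-o-oo-o
o-o--o-o-o--o-  (repeats tick 3; period 2)
tick 6: -o-oo-o-o-oo-o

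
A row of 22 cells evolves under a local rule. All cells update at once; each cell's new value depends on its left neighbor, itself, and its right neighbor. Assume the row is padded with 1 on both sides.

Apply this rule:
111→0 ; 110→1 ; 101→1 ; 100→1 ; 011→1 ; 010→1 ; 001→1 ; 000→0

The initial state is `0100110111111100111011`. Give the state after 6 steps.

step 1: 1111111100000111101110
step 2: 0000000110001100111011
step 3: 1000001111011111101110
step 4: 1100011001110000111011
step 5: 0110111111011001101110
step 6: 1111100001111111111011

1111100001111111111011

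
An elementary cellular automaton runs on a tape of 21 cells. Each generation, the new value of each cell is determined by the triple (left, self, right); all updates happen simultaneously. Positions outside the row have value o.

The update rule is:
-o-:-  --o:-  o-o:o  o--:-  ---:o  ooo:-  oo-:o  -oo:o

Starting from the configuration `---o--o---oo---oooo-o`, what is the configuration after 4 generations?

o-----------oo----oo-

-o------o-oo-o-o--ooo
o--oooo--oooo-o---o--
o--o--o--o--oo--o----
o-----------oo----oo-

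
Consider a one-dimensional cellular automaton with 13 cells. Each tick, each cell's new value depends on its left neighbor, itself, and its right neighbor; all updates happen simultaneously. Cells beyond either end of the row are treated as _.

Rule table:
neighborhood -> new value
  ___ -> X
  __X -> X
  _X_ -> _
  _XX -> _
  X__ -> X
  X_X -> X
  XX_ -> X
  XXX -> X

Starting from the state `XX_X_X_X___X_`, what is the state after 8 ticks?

tick 1: _XX_X_X_XXX_X
tick 2: X_XX_X_X_XXX_
tick 3: _X_XX_X_X_XXX
tick 4: X_X_XX_X_X_XX
tick 5: _X_X_XX_X_X_X
tick 6: X_X_X_XX_X_X_
tick 7: _X_X_X_XX_X_X
tick 8: X_X_X_X_XX_X_

X_X_X_X_XX_X_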